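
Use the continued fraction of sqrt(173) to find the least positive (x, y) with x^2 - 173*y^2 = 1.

(x, y) = (2499849, 190060)

First expand sqrt(173) as a continued fraction. With x_i = (sqrt(173) + m_i)/d_i and (m_0, d_0) = (0, 1): a_0 = floor(sqrt(173)) = 13, since 13^2 = 169 <= 173 < 196 = 14^2.
Iterate m_{i+1} = d_i*a_i - m_i, d_{i+1} = (173 - m_{i+1}^2)/d_i, a_{i+1} = floor((a_0 + m_{i+1})/d_{i+1}):
  m_1 = 1*13 - 0 = 13, d_1 = (173 - 13^2)/1 = 4/1 = 4, a_1 = floor((13 + 13)/4) = 6.
  m_2 = 4*6 - 13 = 11, d_2 = (173 - 11^2)/4 = 52/4 = 13, a_2 = floor((13 + 11)/13) = 1.
  m_3 = 13*1 - 11 = 2, d_3 = (173 - 2^2)/13 = 169/13 = 13, a_3 = floor((13 + 2)/13) = 1.
  m_4 = 13*1 - 2 = 11, d_4 = (173 - 11^2)/13 = 52/13 = 4, a_4 = floor((13 + 11)/4) = 6.
  m_5 = 4*6 - 11 = 13, d_5 = (173 - 13^2)/4 = 4/4 = 1, a_5 = floor((13 + 13)/1) = 26.
  m_6 = 1*26 - 13 = 13, d_6 = (173 - 13^2)/1 = 4/1 = 4: (m_6, d_6) = (m_1, d_1) = (13, 4), so from here the quotients repeat a_1, ..., a_5; the period length is 5.
So sqrt(173) = [13; (6, 1, 1, 6, 26)] with period length k = 5.
k is odd, so (p_{k-1}, q_{k-1}) only solves x^2 - 173y^2 = -1 and the fundamental solution of x^2 - 173y^2 = 1 is (p_{2k-1}, q_{2k-1}) = (p_9, q_9); compute convergents through index 9, running through the period twice.
Convergents (p_i = a_i*p_{i-1} + p_{i-2}, q_i = a_i*q_{i-1} + q_{i-2} with p_{-2}=0, p_{-1}=1, q_{-2}=1, q_{-1}=0):
  i=0: a_0=13, p_0 = 13*1 + 0 = 13, q_0 = 13*0 + 1 = 1.
  i=1: a_1=6, p_1 = 6*13 + 1 = 79, q_1 = 6*1 + 0 = 6.
  i=2: a_2=1, p_2 = 1*79 + 13 = 92, q_2 = 1*6 + 1 = 7.
  i=3: a_3=1, p_3 = 1*92 + 79 = 171, q_3 = 1*7 + 6 = 13.
  i=4: a_4=6, p_4 = 6*171 + 92 = 1118, q_4 = 6*13 + 7 = 85.
  i=5: a_5=26, p_5 = 26*1118 + 171 = 29239, q_5 = 26*85 + 13 = 2223.
  i=6: a_6=6, p_6 = 6*29239 + 1118 = 176552, q_6 = 6*2223 + 85 = 13423.
  i=7: a_7=1, p_7 = 1*176552 + 29239 = 205791, q_7 = 1*13423 + 2223 = 15646.
  i=8: a_8=1, p_8 = 1*205791 + 176552 = 382343, q_8 = 1*15646 + 13423 = 29069.
  i=9: a_9=6, p_9 = 6*382343 + 205791 = 2499849, q_9 = 6*29069 + 15646 = 190060.
Indeed p_4^2 - 173*q_4^2 = 1249924 - 1249925 = -1, not +1.
Check: 2499849^2 - 173*190060^2 = 6249245022801 - 6249245022800 = 1, so (x, y) = (2499849, 190060) solves the equation, and by the theorem it is the least positive solution.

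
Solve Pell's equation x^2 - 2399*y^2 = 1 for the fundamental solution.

(x, y) = (2400, 49)

First expand sqrt(2399) as a continued fraction. With x_i = (sqrt(2399) + m_i)/d_i and (m_0, d_0) = (0, 1): a_0 = floor(sqrt(2399)) = 48, since 48^2 = 2304 <= 2399 < 2401 = 49^2.
Iterate m_{i+1} = d_i*a_i - m_i, d_{i+1} = (2399 - m_{i+1}^2)/d_i, a_{i+1} = floor((a_0 + m_{i+1})/d_{i+1}):
  m_1 = 1*48 - 0 = 48, d_1 = (2399 - 48^2)/1 = 95/1 = 95, a_1 = floor((48 + 48)/95) = 1.
  m_2 = 95*1 - 48 = 47, d_2 = (2399 - 47^2)/95 = 190/95 = 2, a_2 = floor((48 + 47)/2) = 47.
  m_3 = 2*47 - 47 = 47, d_3 = (2399 - 47^2)/2 = 190/2 = 95, a_3 = floor((48 + 47)/95) = 1.
  m_4 = 95*1 - 47 = 48, d_4 = (2399 - 48^2)/95 = 95/95 = 1, a_4 = floor((48 + 48)/1) = 96.
  m_5 = 1*96 - 48 = 48, d_5 = (2399 - 48^2)/1 = 95/1 = 95: (m_5, d_5) = (m_1, d_1) = (48, 95), so from here the quotients repeat a_1, ..., a_4; the period length is 4.
So sqrt(2399) = [48; (1, 47, 1, 96)] with period length k = 4.
k is even, so the fundamental solution of x^2 - 2399y^2 = 1 is (p_{k-1}, q_{k-1}) = (p_3, q_3); compute convergents through index 3.
Convergents (p_i = a_i*p_{i-1} + p_{i-2}, q_i = a_i*q_{i-1} + q_{i-2} with p_{-2}=0, p_{-1}=1, q_{-2}=1, q_{-1}=0):
  i=0: a_0=48, p_0 = 48*1 + 0 = 48, q_0 = 48*0 + 1 = 1.
  i=1: a_1=1, p_1 = 1*48 + 1 = 49, q_1 = 1*1 + 0 = 1.
  i=2: a_2=47, p_2 = 47*49 + 48 = 2351, q_2 = 47*1 + 1 = 48.
  i=3: a_3=1, p_3 = 1*2351 + 49 = 2400, q_3 = 1*48 + 1 = 49.
Check: 2400^2 - 2399*49^2 = 5760000 - 5759999 = 1, so (x, y) = (2400, 49) solves the equation, and by the theorem it is the least positive solution.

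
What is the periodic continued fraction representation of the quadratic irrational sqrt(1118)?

[33; (2, 3, 2, 3, 2, 66)]

Write x_i = (sqrt(1118) + m_i)/d_i with (m_0, d_0) = (0, 1). a_0 = floor(sqrt(1118)) = 33, since 33^2 = 1089 <= 1118 < 1156 = 34^2.
Iterate m_{i+1} = d_i*a_i - m_i, d_{i+1} = (1118 - m_{i+1}^2)/d_i, a_{i+1} = floor((a_0 + m_{i+1})/d_{i+1}):
  m_1 = 1*33 - 0 = 33, d_1 = (1118 - 33^2)/1 = 29/1 = 29, a_1 = floor((33 + 33)/29) = 2.
  m_2 = 29*2 - 33 = 25, d_2 = (1118 - 25^2)/29 = 493/29 = 17, a_2 = floor((33 + 25)/17) = 3.
  m_3 = 17*3 - 25 = 26, d_3 = (1118 - 26^2)/17 = 442/17 = 26, a_3 = floor((33 + 26)/26) = 2.
  m_4 = 26*2 - 26 = 26, d_4 = (1118 - 26^2)/26 = 442/26 = 17, a_4 = floor((33 + 26)/17) = 3.
  m_5 = 17*3 - 26 = 25, d_5 = (1118 - 25^2)/17 = 493/17 = 29, a_5 = floor((33 + 25)/29) = 2.
  m_6 = 29*2 - 25 = 33, d_6 = (1118 - 33^2)/29 = 29/29 = 1, a_6 = floor((33 + 33)/1) = 66.
  m_7 = 1*66 - 33 = 33, d_7 = (1118 - 33^2)/1 = 29/1 = 29: (m_7, d_7) = (m_1, d_1) = (33, 29), so from here the quotients repeat a_1, ..., a_6; the period length is 6.
Hence the expansion of sqrt(1118) is a_0 = 33 followed by the repeating block 2, 3, 2, 3, 2, 66 (period 6).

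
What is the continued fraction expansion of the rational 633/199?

[3; 5, 1, 1, 8, 2]

Run the Euclidean algorithm on 633 and 199; the successive quotients are the partial quotients a_0, a_1, ... (each step inverts the fractional part left over by the previous one):
  633 = 3*199 + 36, so a_0 = 3.
  199 = 5*36 + 19, so a_1 = 5.
  36 = 1*19 + 17, so a_2 = 1.
  19 = 1*17 + 2, so a_3 = 1.
  17 = 8*2 + 1, so a_4 = 8.
  2 = 2*1 + 0, so a_5 = 2.
The remainder reaches 0 after 6 divisions, so the expansion has 6 partial quotients, read off in order.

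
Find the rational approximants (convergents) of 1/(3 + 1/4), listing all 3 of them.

0/1, 1/3, 4/13

Using the convergent recurrence p_i = a_i*p_{i-1} + p_{i-2}, q_i = a_i*q_{i-1} + q_{i-2} with p_{-2}=0, p_{-1}=1, q_{-2}=1, q_{-1}=0:
  i=0: a_0=0, p_0 = 0*1 + 0 = 0, q_0 = 0*0 + 1 = 1.
  i=1: a_1=3, p_1 = 3*0 + 1 = 1, q_1 = 3*1 + 0 = 3.
  i=2: a_2=4, p_2 = 4*1 + 0 = 4, q_2 = 4*3 + 1 = 13.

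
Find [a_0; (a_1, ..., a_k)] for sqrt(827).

Write x_i = (sqrt(827) + m_i)/d_i with (m_0, d_0) = (0, 1). a_0 = floor(sqrt(827)) = 28, since 28^2 = 784 <= 827 < 841 = 29^2.
Iterate m_{i+1} = d_i*a_i - m_i, d_{i+1} = (827 - m_{i+1}^2)/d_i, a_{i+1} = floor((a_0 + m_{i+1})/d_{i+1}):
  m_1 = 1*28 - 0 = 28, d_1 = (827 - 28^2)/1 = 43/1 = 43, a_1 = floor((28 + 28)/43) = 1.
  m_2 = 43*1 - 28 = 15, d_2 = (827 - 15^2)/43 = 602/43 = 14, a_2 = floor((28 + 15)/14) = 3.
  m_3 = 14*3 - 15 = 27, d_3 = (827 - 27^2)/14 = 98/14 = 7, a_3 = floor((28 + 27)/7) = 7.
  m_4 = 7*7 - 27 = 22, d_4 = (827 - 22^2)/7 = 343/7 = 49, a_4 = floor((28 + 22)/49) = 1.
  m_5 = 49*1 - 22 = 27, d_5 = (827 - 27^2)/49 = 98/49 = 2, a_5 = floor((28 + 27)/2) = 27.
  m_6 = 2*27 - 27 = 27, d_6 = (827 - 27^2)/2 = 98/2 = 49, a_6 = floor((28 + 27)/49) = 1.
  m_7 = 49*1 - 27 = 22, d_7 = (827 - 22^2)/49 = 343/49 = 7, a_7 = floor((28 + 22)/7) = 7.
  m_8 = 7*7 - 22 = 27, d_8 = (827 - 27^2)/7 = 98/7 = 14, a_8 = floor((28 + 27)/14) = 3.
  m_9 = 14*3 - 27 = 15, d_9 = (827 - 15^2)/14 = 602/14 = 43, a_9 = floor((28 + 15)/43) = 1.
  m_10 = 43*1 - 15 = 28, d_10 = (827 - 28^2)/43 = 43/43 = 1, a_10 = floor((28 + 28)/1) = 56.
  m_11 = 1*56 - 28 = 28, d_11 = (827 - 28^2)/1 = 43/1 = 43: (m_11, d_11) = (m_1, d_1) = (28, 43), so from here the quotients repeat a_1, ..., a_10; the period length is 10.
Hence the expansion of sqrt(827) is a_0 = 28 followed by the repeating block 1, 3, 7, 1, 27, 1, 7, 3, 1, 56 (period 10).

[28; (1, 3, 7, 1, 27, 1, 7, 3, 1, 56)]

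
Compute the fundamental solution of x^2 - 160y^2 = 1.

First expand sqrt(160) as a continued fraction. With x_i = (sqrt(160) + m_i)/d_i and (m_0, d_0) = (0, 1): a_0 = floor(sqrt(160)) = 12, since 12^2 = 144 <= 160 < 169 = 13^2.
Iterate m_{i+1} = d_i*a_i - m_i, d_{i+1} = (160 - m_{i+1}^2)/d_i, a_{i+1} = floor((a_0 + m_{i+1})/d_{i+1}):
  m_1 = 1*12 - 0 = 12, d_1 = (160 - 12^2)/1 = 16/1 = 16, a_1 = floor((12 + 12)/16) = 1.
  m_2 = 16*1 - 12 = 4, d_2 = (160 - 4^2)/16 = 144/16 = 9, a_2 = floor((12 + 4)/9) = 1.
  m_3 = 9*1 - 4 = 5, d_3 = (160 - 5^2)/9 = 135/9 = 15, a_3 = floor((12 + 5)/15) = 1.
  m_4 = 15*1 - 5 = 10, d_4 = (160 - 10^2)/15 = 60/15 = 4, a_4 = floor((12 + 10)/4) = 5.
  m_5 = 4*5 - 10 = 10, d_5 = (160 - 10^2)/4 = 60/4 = 15, a_5 = floor((12 + 10)/15) = 1.
  m_6 = 15*1 - 10 = 5, d_6 = (160 - 5^2)/15 = 135/15 = 9, a_6 = floor((12 + 5)/9) = 1.
  m_7 = 9*1 - 5 = 4, d_7 = (160 - 4^2)/9 = 144/9 = 16, a_7 = floor((12 + 4)/16) = 1.
  m_8 = 16*1 - 4 = 12, d_8 = (160 - 12^2)/16 = 16/16 = 1, a_8 = floor((12 + 12)/1) = 24.
  m_9 = 1*24 - 12 = 12, d_9 = (160 - 12^2)/1 = 16/1 = 16: (m_9, d_9) = (m_1, d_1) = (12, 16), so from here the quotients repeat a_1, ..., a_8; the period length is 8.
So sqrt(160) = [12; (1, 1, 1, 5, 1, 1, 1, 24)] with period length k = 8.
k is even, so the fundamental solution of x^2 - 160y^2 = 1 is (p_{k-1}, q_{k-1}) = (p_7, q_7); compute convergents through index 7.
Convergents (p_i = a_i*p_{i-1} + p_{i-2}, q_i = a_i*q_{i-1} + q_{i-2} with p_{-2}=0, p_{-1}=1, q_{-2}=1, q_{-1}=0):
  i=0: a_0=12, p_0 = 12*1 + 0 = 12, q_0 = 12*0 + 1 = 1.
  i=1: a_1=1, p_1 = 1*12 + 1 = 13, q_1 = 1*1 + 0 = 1.
  i=2: a_2=1, p_2 = 1*13 + 12 = 25, q_2 = 1*1 + 1 = 2.
  i=3: a_3=1, p_3 = 1*25 + 13 = 38, q_3 = 1*2 + 1 = 3.
  i=4: a_4=5, p_4 = 5*38 + 25 = 215, q_4 = 5*3 + 2 = 17.
  i=5: a_5=1, p_5 = 1*215 + 38 = 253, q_5 = 1*17 + 3 = 20.
  i=6: a_6=1, p_6 = 1*253 + 215 = 468, q_6 = 1*20 + 17 = 37.
  i=7: a_7=1, p_7 = 1*468 + 253 = 721, q_7 = 1*37 + 20 = 57.
Check: 721^2 - 160*57^2 = 519841 - 519840 = 1, so (x, y) = (721, 57) solves the equation, and by the theorem it is the least positive solution.

(x, y) = (721, 57)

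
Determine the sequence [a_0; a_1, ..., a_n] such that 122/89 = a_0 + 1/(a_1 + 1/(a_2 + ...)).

[1; 2, 1, 2, 3, 3]

Run the Euclidean algorithm on 122 and 89; the successive quotients are the partial quotients a_0, a_1, ... (each step inverts the fractional part left over by the previous one):
  122 = 1*89 + 33, so a_0 = 1.
  89 = 2*33 + 23, so a_1 = 2.
  33 = 1*23 + 10, so a_2 = 1.
  23 = 2*10 + 3, so a_3 = 2.
  10 = 3*3 + 1, so a_4 = 3.
  3 = 3*1 + 0, so a_5 = 3.
The remainder reaches 0 after 6 divisions, so the expansion has 6 partial quotients, read off in order.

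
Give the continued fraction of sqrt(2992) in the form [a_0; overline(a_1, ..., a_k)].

Write x_i = (sqrt(2992) + m_i)/d_i with (m_0, d_0) = (0, 1). a_0 = floor(sqrt(2992)) = 54, since 54^2 = 2916 <= 2992 < 3025 = 55^2.
Iterate m_{i+1} = d_i*a_i - m_i, d_{i+1} = (2992 - m_{i+1}^2)/d_i, a_{i+1} = floor((a_0 + m_{i+1})/d_{i+1}):
  m_1 = 1*54 - 0 = 54, d_1 = (2992 - 54^2)/1 = 76/1 = 76, a_1 = floor((54 + 54)/76) = 1.
  m_2 = 76*1 - 54 = 22, d_2 = (2992 - 22^2)/76 = 2508/76 = 33, a_2 = floor((54 + 22)/33) = 2.
  m_3 = 33*2 - 22 = 44, d_3 = (2992 - 44^2)/33 = 1056/33 = 32, a_3 = floor((54 + 44)/32) = 3.
  m_4 = 32*3 - 44 = 52, d_4 = (2992 - 52^2)/32 = 288/32 = 9, a_4 = floor((54 + 52)/9) = 11.
  m_5 = 9*11 - 52 = 47, d_5 = (2992 - 47^2)/9 = 783/9 = 87, a_5 = floor((54 + 47)/87) = 1.
  m_6 = 87*1 - 47 = 40, d_6 = (2992 - 40^2)/87 = 1392/87 = 16, a_6 = floor((54 + 40)/16) = 5.
  m_7 = 16*5 - 40 = 40, d_7 = (2992 - 40^2)/16 = 1392/16 = 87, a_7 = floor((54 + 40)/87) = 1.
  m_8 = 87*1 - 40 = 47, d_8 = (2992 - 47^2)/87 = 783/87 = 9, a_8 = floor((54 + 47)/9) = 11.
  m_9 = 9*11 - 47 = 52, d_9 = (2992 - 52^2)/9 = 288/9 = 32, a_9 = floor((54 + 52)/32) = 3.
  m_10 = 32*3 - 52 = 44, d_10 = (2992 - 44^2)/32 = 1056/32 = 33, a_10 = floor((54 + 44)/33) = 2.
  m_11 = 33*2 - 44 = 22, d_11 = (2992 - 22^2)/33 = 2508/33 = 76, a_11 = floor((54 + 22)/76) = 1.
  m_12 = 76*1 - 22 = 54, d_12 = (2992 - 54^2)/76 = 76/76 = 1, a_12 = floor((54 + 54)/1) = 108.
  m_13 = 1*108 - 54 = 54, d_13 = (2992 - 54^2)/1 = 76/1 = 76: (m_13, d_13) = (m_1, d_1) = (54, 76), so from here the quotients repeat a_1, ..., a_12; the period length is 12.
Hence the expansion of sqrt(2992) is a_0 = 54 followed by the repeating block 1, 2, 3, 11, 1, 5, 1, 11, 3, 2, 1, 108 (period 12).

[54; overline(1, 2, 3, 11, 1, 5, 1, 11, 3, 2, 1, 108)]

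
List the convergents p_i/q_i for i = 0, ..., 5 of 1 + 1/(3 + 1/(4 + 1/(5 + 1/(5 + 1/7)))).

Using the convergent recurrence p_i = a_i*p_{i-1} + p_{i-2}, q_i = a_i*q_{i-1} + q_{i-2} with p_{-2}=0, p_{-1}=1, q_{-2}=1, q_{-1}=0:
  i=0: a_0=1, p_0 = 1*1 + 0 = 1, q_0 = 1*0 + 1 = 1.
  i=1: a_1=3, p_1 = 3*1 + 1 = 4, q_1 = 3*1 + 0 = 3.
  i=2: a_2=4, p_2 = 4*4 + 1 = 17, q_2 = 4*3 + 1 = 13.
  i=3: a_3=5, p_3 = 5*17 + 4 = 89, q_3 = 5*13 + 3 = 68.
  i=4: a_4=5, p_4 = 5*89 + 17 = 462, q_4 = 5*68 + 13 = 353.
  i=5: a_5=7, p_5 = 7*462 + 89 = 3323, q_5 = 7*353 + 68 = 2539.

1/1, 4/3, 17/13, 89/68, 462/353, 3323/2539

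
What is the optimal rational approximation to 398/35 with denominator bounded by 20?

Expand x = 398/35 as a continued fraction with the Euclidean algorithm:
  398 = 11*35 + 13, so a_0 = 11.
  35 = 2*13 + 9, so a_1 = 2.
  13 = 1*9 + 4, so a_2 = 1.
  9 = 2*4 + 1, so a_3 = 2.
  4 = 4*1 + 0, so a_4 = 4.
so x = [11; 2, 1, 2, 4].
Convergents (p_i = a_i*p_{i-1} + p_{i-2}, q_i = a_i*q_{i-1} + q_{i-2} with p_{-2}=0, p_{-1}=1, q_{-2}=1, q_{-1}=0), until the denominator exceeds 20:
  i=0: a_0=11, p_0 = 11*1 + 0 = 11, q_0 = 11*0 + 1 = 1.
  i=1: a_1=2, p_1 = 2*11 + 1 = 23, q_1 = 2*1 + 0 = 2.
  i=2: a_2=1, p_2 = 1*23 + 11 = 34, q_2 = 1*2 + 1 = 3.
  i=3: a_3=2, p_3 = 2*34 + 23 = 91, q_3 = 2*3 + 2 = 8.
  i=4: a_4=4, p_4 = 4*91 + 34 = 398, q_4 = 4*8 + 3 = 35.
q_4 = 35 > 20, so the last convergent with denominator <= 20 is p_3/q_3 = 91/8.
The closest fraction with denominator <= 20 is either p_3/q_3 or the intermediate fraction (k*p_3 + p_2)/(k*q_3 + q_2) with the largest k >= 1 whose denominator stays <= 20; these approach x as k grows, and every other convergent or intermediate fraction in range is farther away.
Largest k: floor((20 - q_2)/q_3) = floor((20 - 3)/8) = 2.
That gives (2*91 + 34)/(2*8 + 3) = 216/19.
Compare the errors: |x - 91/8| = |398*8 - 91*35|/(35*8) = 1/280, and |x - 216/19| = |398*19 - 216*35|/(35*19) = 2/665.
Cross-multiplying, 2*280 = 560 < 665 = 1*665, so 2/665 is smaller: the intermediate fraction 216/19 is closer to x than 91/8.

216/19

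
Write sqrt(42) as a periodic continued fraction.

[6; (2, 12)]

Write x_i = (sqrt(42) + m_i)/d_i with (m_0, d_0) = (0, 1). a_0 = floor(sqrt(42)) = 6, since 6^2 = 36 <= 42 < 49 = 7^2.
Iterate m_{i+1} = d_i*a_i - m_i, d_{i+1} = (42 - m_{i+1}^2)/d_i, a_{i+1} = floor((a_0 + m_{i+1})/d_{i+1}):
  m_1 = 1*6 - 0 = 6, d_1 = (42 - 6^2)/1 = 6/1 = 6, a_1 = floor((6 + 6)/6) = 2.
  m_2 = 6*2 - 6 = 6, d_2 = (42 - 6^2)/6 = 6/6 = 1, a_2 = floor((6 + 6)/1) = 12.
  m_3 = 1*12 - 6 = 6, d_3 = (42 - 6^2)/1 = 6/1 = 6: (m_3, d_3) = (m_1, d_1) = (6, 6), so from here the quotients repeat a_1, a_2; the period length is 2.
Hence the expansion of sqrt(42) is a_0 = 6 followed by the repeating block 2, 12 (period 2).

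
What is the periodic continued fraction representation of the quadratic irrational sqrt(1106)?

[33; (3, 1, 8, 1, 3, 66)]

Write x_i = (sqrt(1106) + m_i)/d_i with (m_0, d_0) = (0, 1). a_0 = floor(sqrt(1106)) = 33, since 33^2 = 1089 <= 1106 < 1156 = 34^2.
Iterate m_{i+1} = d_i*a_i - m_i, d_{i+1} = (1106 - m_{i+1}^2)/d_i, a_{i+1} = floor((a_0 + m_{i+1})/d_{i+1}):
  m_1 = 1*33 - 0 = 33, d_1 = (1106 - 33^2)/1 = 17/1 = 17, a_1 = floor((33 + 33)/17) = 3.
  m_2 = 17*3 - 33 = 18, d_2 = (1106 - 18^2)/17 = 782/17 = 46, a_2 = floor((33 + 18)/46) = 1.
  m_3 = 46*1 - 18 = 28, d_3 = (1106 - 28^2)/46 = 322/46 = 7, a_3 = floor((33 + 28)/7) = 8.
  m_4 = 7*8 - 28 = 28, d_4 = (1106 - 28^2)/7 = 322/7 = 46, a_4 = floor((33 + 28)/46) = 1.
  m_5 = 46*1 - 28 = 18, d_5 = (1106 - 18^2)/46 = 782/46 = 17, a_5 = floor((33 + 18)/17) = 3.
  m_6 = 17*3 - 18 = 33, d_6 = (1106 - 33^2)/17 = 17/17 = 1, a_6 = floor((33 + 33)/1) = 66.
  m_7 = 1*66 - 33 = 33, d_7 = (1106 - 33^2)/1 = 17/1 = 17: (m_7, d_7) = (m_1, d_1) = (33, 17), so from here the quotients repeat a_1, ..., a_6; the period length is 6.
Hence the expansion of sqrt(1106) is a_0 = 33 followed by the repeating block 3, 1, 8, 1, 3, 66 (period 6).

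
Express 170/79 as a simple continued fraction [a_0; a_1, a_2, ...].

Run the Euclidean algorithm on 170 and 79; the successive quotients are the partial quotients a_0, a_1, ... (each step inverts the fractional part left over by the previous one):
  170 = 2*79 + 12, so a_0 = 2.
  79 = 6*12 + 7, so a_1 = 6.
  12 = 1*7 + 5, so a_2 = 1.
  7 = 1*5 + 2, so a_3 = 1.
  5 = 2*2 + 1, so a_4 = 2.
  2 = 2*1 + 0, so a_5 = 2.
The remainder reaches 0 after 6 divisions, so the expansion has 6 partial quotients, read off in order.

[2; 6, 1, 1, 2, 2]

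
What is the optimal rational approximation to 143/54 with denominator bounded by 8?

8/3

Expand x = 143/54 as a continued fraction with the Euclidean algorithm:
  143 = 2*54 + 35, so a_0 = 2.
  54 = 1*35 + 19, so a_1 = 1.
  35 = 1*19 + 16, so a_2 = 1.
  19 = 1*16 + 3, so a_3 = 1.
  16 = 5*3 + 1, so a_4 = 5.
  3 = 3*1 + 0, so a_5 = 3.
so x = [2; 1, 1, 1, 5, 3].
Convergents (p_i = a_i*p_{i-1} + p_{i-2}, q_i = a_i*q_{i-1} + q_{i-2} with p_{-2}=0, p_{-1}=1, q_{-2}=1, q_{-1}=0), until the denominator exceeds 8:
  i=0: a_0=2, p_0 = 2*1 + 0 = 2, q_0 = 2*0 + 1 = 1.
  i=1: a_1=1, p_1 = 1*2 + 1 = 3, q_1 = 1*1 + 0 = 1.
  i=2: a_2=1, p_2 = 1*3 + 2 = 5, q_2 = 1*1 + 1 = 2.
  i=3: a_3=1, p_3 = 1*5 + 3 = 8, q_3 = 1*2 + 1 = 3.
  i=4: a_4=5, p_4 = 5*8 + 5 = 45, q_4 = 5*3 + 2 = 17.
q_4 = 17 > 8, so the last convergent with denominator <= 8 is p_3/q_3 = 8/3.
The closest fraction with denominator <= 8 is either p_3/q_3 or the intermediate fraction (k*p_3 + p_2)/(k*q_3 + q_2) with the largest k >= 1 whose denominator stays <= 8; these approach x as k grows, and every other convergent or intermediate fraction in range is farther away.
Largest k: floor((8 - q_2)/q_3) = floor((8 - 2)/3) = 2.
That gives (2*8 + 5)/(2*3 + 2) = 21/8.
Compare the errors: |x - 8/3| = |143*3 - 8*54|/(54*3) = 3/162, and |x - 21/8| = |143*8 - 21*54|/(54*8) = 10/432.
Cross-multiplying, 3*432 = 1296 < 1620 = 10*162, so 3/162 is smaller: the convergent 8/3 is closer to x than 21/8.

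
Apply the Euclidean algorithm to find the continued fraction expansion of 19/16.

Run the Euclidean algorithm on 19 and 16; the successive quotients are the partial quotients a_0, a_1, ... (each step inverts the fractional part left over by the previous one):
  19 = 1*16 + 3, so a_0 = 1.
  16 = 5*3 + 1, so a_1 = 5.
  3 = 3*1 + 0, so a_2 = 3.
The remainder reaches 0 after 3 divisions, so the expansion has 3 partial quotients, read off in order.

[1; 5, 3]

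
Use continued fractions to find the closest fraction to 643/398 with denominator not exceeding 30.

Expand x = 643/398 as a continued fraction with the Euclidean algorithm:
  643 = 1*398 + 245, so a_0 = 1.
  398 = 1*245 + 153, so a_1 = 1.
  245 = 1*153 + 92, so a_2 = 1.
  153 = 1*92 + 61, so a_3 = 1.
  92 = 1*61 + 31, so a_4 = 1.
  61 = 1*31 + 30, so a_5 = 1.
  31 = 1*30 + 1, so a_6 = 1.
  30 = 30*1 + 0, so a_7 = 30.
so x = [1; 1, 1, 1, 1, 1, 1, 30].
Convergents (p_i = a_i*p_{i-1} + p_{i-2}, q_i = a_i*q_{i-1} + q_{i-2} with p_{-2}=0, p_{-1}=1, q_{-2}=1, q_{-1}=0), until the denominator exceeds 30:
  i=0: a_0=1, p_0 = 1*1 + 0 = 1, q_0 = 1*0 + 1 = 1.
  i=1: a_1=1, p_1 = 1*1 + 1 = 2, q_1 = 1*1 + 0 = 1.
  i=2: a_2=1, p_2 = 1*2 + 1 = 3, q_2 = 1*1 + 1 = 2.
  i=3: a_3=1, p_3 = 1*3 + 2 = 5, q_3 = 1*2 + 1 = 3.
  i=4: a_4=1, p_4 = 1*5 + 3 = 8, q_4 = 1*3 + 2 = 5.
  i=5: a_5=1, p_5 = 1*8 + 5 = 13, q_5 = 1*5 + 3 = 8.
  i=6: a_6=1, p_6 = 1*13 + 8 = 21, q_6 = 1*8 + 5 = 13.
  i=7: a_7=30, p_7 = 30*21 + 13 = 643, q_7 = 30*13 + 8 = 398.
q_7 = 398 > 30, so the last convergent with denominator <= 30 is p_6/q_6 = 21/13.
The closest fraction with denominator <= 30 is either p_6/q_6 or the intermediate fraction (k*p_6 + p_5)/(k*q_6 + q_5) with the largest k >= 1 whose denominator stays <= 30; these approach x as k grows, and every other convergent or intermediate fraction in range is farther away.
Largest k: floor((30 - q_5)/q_6) = floor((30 - 8)/13) = 1.
That gives (1*21 + 13)/(1*13 + 8) = 34/21.
Compare the errors: |x - 21/13| = |643*13 - 21*398|/(398*13) = 1/5174, and |x - 34/21| = |643*21 - 34*398|/(398*21) = 29/8358.
Cross-multiplying, 1*8358 = 8358 < 150046 = 29*5174, so 1/5174 is smaller: the convergent 21/13 is closer to x than 34/21.

21/13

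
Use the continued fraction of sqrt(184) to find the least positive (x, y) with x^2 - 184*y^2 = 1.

(x, y) = (24335, 1794)

First expand sqrt(184) as a continued fraction. With x_i = (sqrt(184) + m_i)/d_i and (m_0, d_0) = (0, 1): a_0 = floor(sqrt(184)) = 13, since 13^2 = 169 <= 184 < 196 = 14^2.
Iterate m_{i+1} = d_i*a_i - m_i, d_{i+1} = (184 - m_{i+1}^2)/d_i, a_{i+1} = floor((a_0 + m_{i+1})/d_{i+1}):
  m_1 = 1*13 - 0 = 13, d_1 = (184 - 13^2)/1 = 15/1 = 15, a_1 = floor((13 + 13)/15) = 1.
  m_2 = 15*1 - 13 = 2, d_2 = (184 - 2^2)/15 = 180/15 = 12, a_2 = floor((13 + 2)/12) = 1.
  m_3 = 12*1 - 2 = 10, d_3 = (184 - 10^2)/12 = 84/12 = 7, a_3 = floor((13 + 10)/7) = 3.
  m_4 = 7*3 - 10 = 11, d_4 = (184 - 11^2)/7 = 63/7 = 9, a_4 = floor((13 + 11)/9) = 2.
  m_5 = 9*2 - 11 = 7, d_5 = (184 - 7^2)/9 = 135/9 = 15, a_5 = floor((13 + 7)/15) = 1.
  m_6 = 15*1 - 7 = 8, d_6 = (184 - 8^2)/15 = 120/15 = 8, a_6 = floor((13 + 8)/8) = 2.
  m_7 = 8*2 - 8 = 8, d_7 = (184 - 8^2)/8 = 120/8 = 15, a_7 = floor((13 + 8)/15) = 1.
  m_8 = 15*1 - 8 = 7, d_8 = (184 - 7^2)/15 = 135/15 = 9, a_8 = floor((13 + 7)/9) = 2.
  m_9 = 9*2 - 7 = 11, d_9 = (184 - 11^2)/9 = 63/9 = 7, a_9 = floor((13 + 11)/7) = 3.
  m_10 = 7*3 - 11 = 10, d_10 = (184 - 10^2)/7 = 84/7 = 12, a_10 = floor((13 + 10)/12) = 1.
  m_11 = 12*1 - 10 = 2, d_11 = (184 - 2^2)/12 = 180/12 = 15, a_11 = floor((13 + 2)/15) = 1.
  m_12 = 15*1 - 2 = 13, d_12 = (184 - 13^2)/15 = 15/15 = 1, a_12 = floor((13 + 13)/1) = 26.
  m_13 = 1*26 - 13 = 13, d_13 = (184 - 13^2)/1 = 15/1 = 15: (m_13, d_13) = (m_1, d_1) = (13, 15), so from here the quotients repeat a_1, ..., a_12; the period length is 12.
So sqrt(184) = [13; (1, 1, 3, 2, 1, 2, 1, 2, 3, 1, 1, 26)] with period length k = 12.
k is even, so the fundamental solution of x^2 - 184y^2 = 1 is (p_{k-1}, q_{k-1}) = (p_11, q_11); compute convergents through index 11.
Convergents (p_i = a_i*p_{i-1} + p_{i-2}, q_i = a_i*q_{i-1} + q_{i-2} with p_{-2}=0, p_{-1}=1, q_{-2}=1, q_{-1}=0):
  i=0: a_0=13, p_0 = 13*1 + 0 = 13, q_0 = 13*0 + 1 = 1.
  i=1: a_1=1, p_1 = 1*13 + 1 = 14, q_1 = 1*1 + 0 = 1.
  i=2: a_2=1, p_2 = 1*14 + 13 = 27, q_2 = 1*1 + 1 = 2.
  i=3: a_3=3, p_3 = 3*27 + 14 = 95, q_3 = 3*2 + 1 = 7.
  i=4: a_4=2, p_4 = 2*95 + 27 = 217, q_4 = 2*7 + 2 = 16.
  i=5: a_5=1, p_5 = 1*217 + 95 = 312, q_5 = 1*16 + 7 = 23.
  i=6: a_6=2, p_6 = 2*312 + 217 = 841, q_6 = 2*23 + 16 = 62.
  i=7: a_7=1, p_7 = 1*841 + 312 = 1153, q_7 = 1*62 + 23 = 85.
  i=8: a_8=2, p_8 = 2*1153 + 841 = 3147, q_8 = 2*85 + 62 = 232.
  i=9: a_9=3, p_9 = 3*3147 + 1153 = 10594, q_9 = 3*232 + 85 = 781.
  i=10: a_10=1, p_10 = 1*10594 + 3147 = 13741, q_10 = 1*781 + 232 = 1013.
  i=11: a_11=1, p_11 = 1*13741 + 10594 = 24335, q_11 = 1*1013 + 781 = 1794.
Check: 24335^2 - 184*1794^2 = 592192225 - 592192224 = 1, so (x, y) = (24335, 1794) solves the equation, and by the theorem it is the least positive solution.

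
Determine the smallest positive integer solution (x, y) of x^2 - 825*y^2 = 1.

First expand sqrt(825) as a continued fraction. With x_i = (sqrt(825) + m_i)/d_i and (m_0, d_0) = (0, 1): a_0 = floor(sqrt(825)) = 28, since 28^2 = 784 <= 825 < 841 = 29^2.
Iterate m_{i+1} = d_i*a_i - m_i, d_{i+1} = (825 - m_{i+1}^2)/d_i, a_{i+1} = floor((a_0 + m_{i+1})/d_{i+1}):
  m_1 = 1*28 - 0 = 28, d_1 = (825 - 28^2)/1 = 41/1 = 41, a_1 = floor((28 + 28)/41) = 1.
  m_2 = 41*1 - 28 = 13, d_2 = (825 - 13^2)/41 = 656/41 = 16, a_2 = floor((28 + 13)/16) = 2.
  m_3 = 16*2 - 13 = 19, d_3 = (825 - 19^2)/16 = 464/16 = 29, a_3 = floor((28 + 19)/29) = 1.
  m_4 = 29*1 - 19 = 10, d_4 = (825 - 10^2)/29 = 725/29 = 25, a_4 = floor((28 + 10)/25) = 1.
  m_5 = 25*1 - 10 = 15, d_5 = (825 - 15^2)/25 = 600/25 = 24, a_5 = floor((28 + 15)/24) = 1.
  m_6 = 24*1 - 15 = 9, d_6 = (825 - 9^2)/24 = 744/24 = 31, a_6 = floor((28 + 9)/31) = 1.
  m_7 = 31*1 - 9 = 22, d_7 = (825 - 22^2)/31 = 341/31 = 11, a_7 = floor((28 + 22)/11) = 4.
  m_8 = 11*4 - 22 = 22, d_8 = (825 - 22^2)/11 = 341/11 = 31, a_8 = floor((28 + 22)/31) = 1.
  m_9 = 31*1 - 22 = 9, d_9 = (825 - 9^2)/31 = 744/31 = 24, a_9 = floor((28 + 9)/24) = 1.
  m_10 = 24*1 - 9 = 15, d_10 = (825 - 15^2)/24 = 600/24 = 25, a_10 = floor((28 + 15)/25) = 1.
  m_11 = 25*1 - 15 = 10, d_11 = (825 - 10^2)/25 = 725/25 = 29, a_11 = floor((28 + 10)/29) = 1.
  m_12 = 29*1 - 10 = 19, d_12 = (825 - 19^2)/29 = 464/29 = 16, a_12 = floor((28 + 19)/16) = 2.
  m_13 = 16*2 - 19 = 13, d_13 = (825 - 13^2)/16 = 656/16 = 41, a_13 = floor((28 + 13)/41) = 1.
  m_14 = 41*1 - 13 = 28, d_14 = (825 - 28^2)/41 = 41/41 = 1, a_14 = floor((28 + 28)/1) = 56.
  m_15 = 1*56 - 28 = 28, d_15 = (825 - 28^2)/1 = 41/1 = 41: (m_15, d_15) = (m_1, d_1) = (28, 41), so from here the quotients repeat a_1, ..., a_14; the period length is 14.
So sqrt(825) = [28; (1, 2, 1, 1, 1, 1, 4, 1, 1, 1, 1, 2, 1, 56)] with period length k = 14.
k is even, so the fundamental solution of x^2 - 825y^2 = 1 is (p_{k-1}, q_{k-1}) = (p_13, q_13); compute convergents through index 13.
Convergents (p_i = a_i*p_{i-1} + p_{i-2}, q_i = a_i*q_{i-1} + q_{i-2} with p_{-2}=0, p_{-1}=1, q_{-2}=1, q_{-1}=0):
  i=0: a_0=28, p_0 = 28*1 + 0 = 28, q_0 = 28*0 + 1 = 1.
  i=1: a_1=1, p_1 = 1*28 + 1 = 29, q_1 = 1*1 + 0 = 1.
  i=2: a_2=2, p_2 = 2*29 + 28 = 86, q_2 = 2*1 + 1 = 3.
  i=3: a_3=1, p_3 = 1*86 + 29 = 115, q_3 = 1*3 + 1 = 4.
  i=4: a_4=1, p_4 = 1*115 + 86 = 201, q_4 = 1*4 + 3 = 7.
  i=5: a_5=1, p_5 = 1*201 + 115 = 316, q_5 = 1*7 + 4 = 11.
  i=6: a_6=1, p_6 = 1*316 + 201 = 517, q_6 = 1*11 + 7 = 18.
  i=7: a_7=4, p_7 = 4*517 + 316 = 2384, q_7 = 4*18 + 11 = 83.
  i=8: a_8=1, p_8 = 1*2384 + 517 = 2901, q_8 = 1*83 + 18 = 101.
  i=9: a_9=1, p_9 = 1*2901 + 2384 = 5285, q_9 = 1*101 + 83 = 184.
  i=10: a_10=1, p_10 = 1*5285 + 2901 = 8186, q_10 = 1*184 + 101 = 285.
  i=11: a_11=1, p_11 = 1*8186 + 5285 = 13471, q_11 = 1*285 + 184 = 469.
  i=12: a_12=2, p_12 = 2*13471 + 8186 = 35128, q_12 = 2*469 + 285 = 1223.
  i=13: a_13=1, p_13 = 1*35128 + 13471 = 48599, q_13 = 1*1223 + 469 = 1692.
Check: 48599^2 - 825*1692^2 = 2361862801 - 2361862800 = 1, so (x, y) = (48599, 1692) solves the equation, and by the theorem it is the least positive solution.

(x, y) = (48599, 1692)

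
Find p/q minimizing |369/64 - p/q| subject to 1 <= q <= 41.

98/17

Expand x = 369/64 as a continued fraction with the Euclidean algorithm:
  369 = 5*64 + 49, so a_0 = 5.
  64 = 1*49 + 15, so a_1 = 1.
  49 = 3*15 + 4, so a_2 = 3.
  15 = 3*4 + 3, so a_3 = 3.
  4 = 1*3 + 1, so a_4 = 1.
  3 = 3*1 + 0, so a_5 = 3.
so x = [5; 1, 3, 3, 1, 3].
Convergents (p_i = a_i*p_{i-1} + p_{i-2}, q_i = a_i*q_{i-1} + q_{i-2} with p_{-2}=0, p_{-1}=1, q_{-2}=1, q_{-1}=0), until the denominator exceeds 41:
  i=0: a_0=5, p_0 = 5*1 + 0 = 5, q_0 = 5*0 + 1 = 1.
  i=1: a_1=1, p_1 = 1*5 + 1 = 6, q_1 = 1*1 + 0 = 1.
  i=2: a_2=3, p_2 = 3*6 + 5 = 23, q_2 = 3*1 + 1 = 4.
  i=3: a_3=3, p_3 = 3*23 + 6 = 75, q_3 = 3*4 + 1 = 13.
  i=4: a_4=1, p_4 = 1*75 + 23 = 98, q_4 = 1*13 + 4 = 17.
  i=5: a_5=3, p_5 = 3*98 + 75 = 369, q_5 = 3*17 + 13 = 64.
q_5 = 64 > 41, so the last convergent with denominator <= 41 is p_4/q_4 = 98/17.
The closest fraction with denominator <= 41 is either p_4/q_4 or the intermediate fraction (k*p_4 + p_3)/(k*q_4 + q_3) with the largest k >= 1 whose denominator stays <= 41; these approach x as k grows, and every other convergent or intermediate fraction in range is farther away.
Largest k: floor((41 - q_3)/q_4) = floor((41 - 13)/17) = 1.
That gives (1*98 + 75)/(1*17 + 13) = 173/30.
Compare the errors: |x - 98/17| = |369*17 - 98*64|/(64*17) = 1/1088, and |x - 173/30| = |369*30 - 173*64|/(64*30) = 2/1920.
Cross-multiplying, 1*1920 = 1920 < 2176 = 2*1088, so 1/1088 is smaller: the convergent 98/17 is closer to x than 173/30.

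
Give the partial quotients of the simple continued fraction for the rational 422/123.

[3; 2, 3, 8, 2]

Run the Euclidean algorithm on 422 and 123; the successive quotients are the partial quotients a_0, a_1, ... (each step inverts the fractional part left over by the previous one):
  422 = 3*123 + 53, so a_0 = 3.
  123 = 2*53 + 17, so a_1 = 2.
  53 = 3*17 + 2, so a_2 = 3.
  17 = 8*2 + 1, so a_3 = 8.
  2 = 2*1 + 0, so a_4 = 2.
The remainder reaches 0 after 5 divisions, so the expansion has 5 partial quotients, read off in order.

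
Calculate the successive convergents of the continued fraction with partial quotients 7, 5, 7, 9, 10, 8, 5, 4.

Using the convergent recurrence p_i = a_i*p_{i-1} + p_{i-2}, q_i = a_i*q_{i-1} + q_{i-2} with p_{-2}=0, p_{-1}=1, q_{-2}=1, q_{-1}=0:
  i=0: a_0=7, p_0 = 7*1 + 0 = 7, q_0 = 7*0 + 1 = 1.
  i=1: a_1=5, p_1 = 5*7 + 1 = 36, q_1 = 5*1 + 0 = 5.
  i=2: a_2=7, p_2 = 7*36 + 7 = 259, q_2 = 7*5 + 1 = 36.
  i=3: a_3=9, p_3 = 9*259 + 36 = 2367, q_3 = 9*36 + 5 = 329.
  i=4: a_4=10, p_4 = 10*2367 + 259 = 23929, q_4 = 10*329 + 36 = 3326.
  i=5: a_5=8, p_5 = 8*23929 + 2367 = 193799, q_5 = 8*3326 + 329 = 26937.
  i=6: a_6=5, p_6 = 5*193799 + 23929 = 992924, q_6 = 5*26937 + 3326 = 138011.
  i=7: a_7=4, p_7 = 4*992924 + 193799 = 4165495, q_7 = 4*138011 + 26937 = 578981.

7/1, 36/5, 259/36, 2367/329, 23929/3326, 193799/26937, 992924/138011, 4165495/578981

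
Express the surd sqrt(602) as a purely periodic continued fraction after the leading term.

[24; (1, 1, 6, 1, 1, 48)]

Write x_i = (sqrt(602) + m_i)/d_i with (m_0, d_0) = (0, 1). a_0 = floor(sqrt(602)) = 24, since 24^2 = 576 <= 602 < 625 = 25^2.
Iterate m_{i+1} = d_i*a_i - m_i, d_{i+1} = (602 - m_{i+1}^2)/d_i, a_{i+1} = floor((a_0 + m_{i+1})/d_{i+1}):
  m_1 = 1*24 - 0 = 24, d_1 = (602 - 24^2)/1 = 26/1 = 26, a_1 = floor((24 + 24)/26) = 1.
  m_2 = 26*1 - 24 = 2, d_2 = (602 - 2^2)/26 = 598/26 = 23, a_2 = floor((24 + 2)/23) = 1.
  m_3 = 23*1 - 2 = 21, d_3 = (602 - 21^2)/23 = 161/23 = 7, a_3 = floor((24 + 21)/7) = 6.
  m_4 = 7*6 - 21 = 21, d_4 = (602 - 21^2)/7 = 161/7 = 23, a_4 = floor((24 + 21)/23) = 1.
  m_5 = 23*1 - 21 = 2, d_5 = (602 - 2^2)/23 = 598/23 = 26, a_5 = floor((24 + 2)/26) = 1.
  m_6 = 26*1 - 2 = 24, d_6 = (602 - 24^2)/26 = 26/26 = 1, a_6 = floor((24 + 24)/1) = 48.
  m_7 = 1*48 - 24 = 24, d_7 = (602 - 24^2)/1 = 26/1 = 26: (m_7, d_7) = (m_1, d_1) = (24, 26), so from here the quotients repeat a_1, ..., a_6; the period length is 6.
Hence the expansion of sqrt(602) is a_0 = 24 followed by the repeating block 1, 1, 6, 1, 1, 48 (period 6).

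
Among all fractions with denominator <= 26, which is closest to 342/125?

Expand x = 342/125 as a continued fraction with the Euclidean algorithm:
  342 = 2*125 + 92, so a_0 = 2.
  125 = 1*92 + 33, so a_1 = 1.
  92 = 2*33 + 26, so a_2 = 2.
  33 = 1*26 + 7, so a_3 = 1.
  26 = 3*7 + 5, so a_4 = 3.
  7 = 1*5 + 2, so a_5 = 1.
  5 = 2*2 + 1, so a_6 = 2.
  2 = 2*1 + 0, so a_7 = 2.
so x = [2; 1, 2, 1, 3, 1, 2, 2].
Convergents (p_i = a_i*p_{i-1} + p_{i-2}, q_i = a_i*q_{i-1} + q_{i-2} with p_{-2}=0, p_{-1}=1, q_{-2}=1, q_{-1}=0), until the denominator exceeds 26:
  i=0: a_0=2, p_0 = 2*1 + 0 = 2, q_0 = 2*0 + 1 = 1.
  i=1: a_1=1, p_1 = 1*2 + 1 = 3, q_1 = 1*1 + 0 = 1.
  i=2: a_2=2, p_2 = 2*3 + 2 = 8, q_2 = 2*1 + 1 = 3.
  i=3: a_3=1, p_3 = 1*8 + 3 = 11, q_3 = 1*3 + 1 = 4.
  i=4: a_4=3, p_4 = 3*11 + 8 = 41, q_4 = 3*4 + 3 = 15.
  i=5: a_5=1, p_5 = 1*41 + 11 = 52, q_5 = 1*15 + 4 = 19.
  i=6: a_6=2, p_6 = 2*52 + 41 = 145, q_6 = 2*19 + 15 = 53.
q_6 = 53 > 26, so the last convergent with denominator <= 26 is p_5/q_5 = 52/19.
The closest fraction with denominator <= 26 is either p_5/q_5 or the intermediate fraction (k*p_5 + p_4)/(k*q_5 + q_4) with the largest k >= 1 whose denominator stays <= 26; these approach x as k grows, and every other convergent or intermediate fraction in range is farther away.
Largest k: floor((26 - q_4)/q_5) = floor((26 - 15)/19) = 0.
Since k = 0, no intermediate fraction beyond p_5/q_5 has denominator <= 26, so the convergent 52/19 is the closest (its error is |342*19 - 52*125|/(125*19) = 2/2375).

52/19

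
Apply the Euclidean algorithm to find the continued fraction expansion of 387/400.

[0; 1, 29, 1, 3, 3]

Run the Euclidean algorithm on 387 and 400; the successive quotients are the partial quotients a_0, a_1, ... (each step inverts the fractional part left over by the previous one):
  387 = 0*400 + 387, so a_0 = 0.
  400 = 1*387 + 13, so a_1 = 1.
  387 = 29*13 + 10, so a_2 = 29.
  13 = 1*10 + 3, so a_3 = 1.
  10 = 3*3 + 1, so a_4 = 3.
  3 = 3*1 + 0, so a_5 = 3.
The remainder reaches 0 after 6 divisions, so the expansion has 6 partial quotients, read off in order.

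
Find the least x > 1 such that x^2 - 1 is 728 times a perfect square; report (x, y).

First expand sqrt(728) as a continued fraction. With x_i = (sqrt(728) + m_i)/d_i and (m_0, d_0) = (0, 1): a_0 = floor(sqrt(728)) = 26, since 26^2 = 676 <= 728 < 729 = 27^2.
Iterate m_{i+1} = d_i*a_i - m_i, d_{i+1} = (728 - m_{i+1}^2)/d_i, a_{i+1} = floor((a_0 + m_{i+1})/d_{i+1}):
  m_1 = 1*26 - 0 = 26, d_1 = (728 - 26^2)/1 = 52/1 = 52, a_1 = floor((26 + 26)/52) = 1.
  m_2 = 52*1 - 26 = 26, d_2 = (728 - 26^2)/52 = 52/52 = 1, a_2 = floor((26 + 26)/1) = 52.
  m_3 = 1*52 - 26 = 26, d_3 = (728 - 26^2)/1 = 52/1 = 52: (m_3, d_3) = (m_1, d_1) = (26, 52), so from here the quotients repeat a_1, a_2; the period length is 2.
So sqrt(728) = [26; (1, 52)] with period length k = 2.
k is even, so the fundamental solution of x^2 - 728y^2 = 1 is (p_{k-1}, q_{k-1}) = (p_1, q_1); compute convergents through index 1.
Convergents (p_i = a_i*p_{i-1} + p_{i-2}, q_i = a_i*q_{i-1} + q_{i-2} with p_{-2}=0, p_{-1}=1, q_{-2}=1, q_{-1}=0):
  i=0: a_0=26, p_0 = 26*1 + 0 = 26, q_0 = 26*0 + 1 = 1.
  i=1: a_1=1, p_1 = 1*26 + 1 = 27, q_1 = 1*1 + 0 = 1.
Check: 27^2 - 728*1^2 = 729 - 728 = 1, so (x, y) = (27, 1) solves the equation, and by the theorem it is the least positive solution.

(x, y) = (27, 1)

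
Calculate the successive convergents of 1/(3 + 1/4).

Using the convergent recurrence p_i = a_i*p_{i-1} + p_{i-2}, q_i = a_i*q_{i-1} + q_{i-2} with p_{-2}=0, p_{-1}=1, q_{-2}=1, q_{-1}=0:
  i=0: a_0=0, p_0 = 0*1 + 0 = 0, q_0 = 0*0 + 1 = 1.
  i=1: a_1=3, p_1 = 3*0 + 1 = 1, q_1 = 3*1 + 0 = 3.
  i=2: a_2=4, p_2 = 4*1 + 0 = 4, q_2 = 4*3 + 1 = 13.

0/1, 1/3, 4/13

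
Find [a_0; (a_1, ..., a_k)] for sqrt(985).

[31; (2, 1, 1, 2, 62)]

Write x_i = (sqrt(985) + m_i)/d_i with (m_0, d_0) = (0, 1). a_0 = floor(sqrt(985)) = 31, since 31^2 = 961 <= 985 < 1024 = 32^2.
Iterate m_{i+1} = d_i*a_i - m_i, d_{i+1} = (985 - m_{i+1}^2)/d_i, a_{i+1} = floor((a_0 + m_{i+1})/d_{i+1}):
  m_1 = 1*31 - 0 = 31, d_1 = (985 - 31^2)/1 = 24/1 = 24, a_1 = floor((31 + 31)/24) = 2.
  m_2 = 24*2 - 31 = 17, d_2 = (985 - 17^2)/24 = 696/24 = 29, a_2 = floor((31 + 17)/29) = 1.
  m_3 = 29*1 - 17 = 12, d_3 = (985 - 12^2)/29 = 841/29 = 29, a_3 = floor((31 + 12)/29) = 1.
  m_4 = 29*1 - 12 = 17, d_4 = (985 - 17^2)/29 = 696/29 = 24, a_4 = floor((31 + 17)/24) = 2.
  m_5 = 24*2 - 17 = 31, d_5 = (985 - 31^2)/24 = 24/24 = 1, a_5 = floor((31 + 31)/1) = 62.
  m_6 = 1*62 - 31 = 31, d_6 = (985 - 31^2)/1 = 24/1 = 24: (m_6, d_6) = (m_1, d_1) = (31, 24), so from here the quotients repeat a_1, ..., a_5; the period length is 5.
Hence the expansion of sqrt(985) is a_0 = 31 followed by the repeating block 2, 1, 1, 2, 62 (period 5).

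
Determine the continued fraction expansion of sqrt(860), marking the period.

[29; (3, 14, 3, 58)]

Write x_i = (sqrt(860) + m_i)/d_i with (m_0, d_0) = (0, 1). a_0 = floor(sqrt(860)) = 29, since 29^2 = 841 <= 860 < 900 = 30^2.
Iterate m_{i+1} = d_i*a_i - m_i, d_{i+1} = (860 - m_{i+1}^2)/d_i, a_{i+1} = floor((a_0 + m_{i+1})/d_{i+1}):
  m_1 = 1*29 - 0 = 29, d_1 = (860 - 29^2)/1 = 19/1 = 19, a_1 = floor((29 + 29)/19) = 3.
  m_2 = 19*3 - 29 = 28, d_2 = (860 - 28^2)/19 = 76/19 = 4, a_2 = floor((29 + 28)/4) = 14.
  m_3 = 4*14 - 28 = 28, d_3 = (860 - 28^2)/4 = 76/4 = 19, a_3 = floor((29 + 28)/19) = 3.
  m_4 = 19*3 - 28 = 29, d_4 = (860 - 29^2)/19 = 19/19 = 1, a_4 = floor((29 + 29)/1) = 58.
  m_5 = 1*58 - 29 = 29, d_5 = (860 - 29^2)/1 = 19/1 = 19: (m_5, d_5) = (m_1, d_1) = (29, 19), so from here the quotients repeat a_1, ..., a_4; the period length is 4.
Hence the expansion of sqrt(860) is a_0 = 29 followed by the repeating block 3, 14, 3, 58 (period 4).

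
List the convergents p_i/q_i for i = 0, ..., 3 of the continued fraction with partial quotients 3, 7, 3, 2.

3/1, 22/7, 69/22, 160/51

Using the convergent recurrence p_i = a_i*p_{i-1} + p_{i-2}, q_i = a_i*q_{i-1} + q_{i-2} with p_{-2}=0, p_{-1}=1, q_{-2}=1, q_{-1}=0:
  i=0: a_0=3, p_0 = 3*1 + 0 = 3, q_0 = 3*0 + 1 = 1.
  i=1: a_1=7, p_1 = 7*3 + 1 = 22, q_1 = 7*1 + 0 = 7.
  i=2: a_2=3, p_2 = 3*22 + 3 = 69, q_2 = 3*7 + 1 = 22.
  i=3: a_3=2, p_3 = 2*69 + 22 = 160, q_3 = 2*22 + 7 = 51.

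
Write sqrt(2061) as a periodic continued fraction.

[45; (2, 1, 1, 22, 10, 22, 1, 1, 2, 90)]

Write x_i = (sqrt(2061) + m_i)/d_i with (m_0, d_0) = (0, 1). a_0 = floor(sqrt(2061)) = 45, since 45^2 = 2025 <= 2061 < 2116 = 46^2.
Iterate m_{i+1} = d_i*a_i - m_i, d_{i+1} = (2061 - m_{i+1}^2)/d_i, a_{i+1} = floor((a_0 + m_{i+1})/d_{i+1}):
  m_1 = 1*45 - 0 = 45, d_1 = (2061 - 45^2)/1 = 36/1 = 36, a_1 = floor((45 + 45)/36) = 2.
  m_2 = 36*2 - 45 = 27, d_2 = (2061 - 27^2)/36 = 1332/36 = 37, a_2 = floor((45 + 27)/37) = 1.
  m_3 = 37*1 - 27 = 10, d_3 = (2061 - 10^2)/37 = 1961/37 = 53, a_3 = floor((45 + 10)/53) = 1.
  m_4 = 53*1 - 10 = 43, d_4 = (2061 - 43^2)/53 = 212/53 = 4, a_4 = floor((45 + 43)/4) = 22.
  m_5 = 4*22 - 43 = 45, d_5 = (2061 - 45^2)/4 = 36/4 = 9, a_5 = floor((45 + 45)/9) = 10.
  m_6 = 9*10 - 45 = 45, d_6 = (2061 - 45^2)/9 = 36/9 = 4, a_6 = floor((45 + 45)/4) = 22.
  m_7 = 4*22 - 45 = 43, d_7 = (2061 - 43^2)/4 = 212/4 = 53, a_7 = floor((45 + 43)/53) = 1.
  m_8 = 53*1 - 43 = 10, d_8 = (2061 - 10^2)/53 = 1961/53 = 37, a_8 = floor((45 + 10)/37) = 1.
  m_9 = 37*1 - 10 = 27, d_9 = (2061 - 27^2)/37 = 1332/37 = 36, a_9 = floor((45 + 27)/36) = 2.
  m_10 = 36*2 - 27 = 45, d_10 = (2061 - 45^2)/36 = 36/36 = 1, a_10 = floor((45 + 45)/1) = 90.
  m_11 = 1*90 - 45 = 45, d_11 = (2061 - 45^2)/1 = 36/1 = 36: (m_11, d_11) = (m_1, d_1) = (45, 36), so from here the quotients repeat a_1, ..., a_10; the period length is 10.
Hence the expansion of sqrt(2061) is a_0 = 45 followed by the repeating block 2, 1, 1, 22, 10, 22, 1, 1, 2, 90 (period 10).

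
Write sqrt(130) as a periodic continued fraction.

Write x_i = (sqrt(130) + m_i)/d_i with (m_0, d_0) = (0, 1). a_0 = floor(sqrt(130)) = 11, since 11^2 = 121 <= 130 < 144 = 12^2.
Iterate m_{i+1} = d_i*a_i - m_i, d_{i+1} = (130 - m_{i+1}^2)/d_i, a_{i+1} = floor((a_0 + m_{i+1})/d_{i+1}):
  m_1 = 1*11 - 0 = 11, d_1 = (130 - 11^2)/1 = 9/1 = 9, a_1 = floor((11 + 11)/9) = 2.
  m_2 = 9*2 - 11 = 7, d_2 = (130 - 7^2)/9 = 81/9 = 9, a_2 = floor((11 + 7)/9) = 2.
  m_3 = 9*2 - 7 = 11, d_3 = (130 - 11^2)/9 = 9/9 = 1, a_3 = floor((11 + 11)/1) = 22.
  m_4 = 1*22 - 11 = 11, d_4 = (130 - 11^2)/1 = 9/1 = 9: (m_4, d_4) = (m_1, d_1) = (11, 9), so from here the quotients repeat a_1, ..., a_3; the period length is 3.
Hence the expansion of sqrt(130) is a_0 = 11 followed by the repeating block 2, 2, 22 (period 3).

[11; (2, 2, 22)]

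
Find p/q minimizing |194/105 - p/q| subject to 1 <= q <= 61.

Expand x = 194/105 as a continued fraction with the Euclidean algorithm:
  194 = 1*105 + 89, so a_0 = 1.
  105 = 1*89 + 16, so a_1 = 1.
  89 = 5*16 + 9, so a_2 = 5.
  16 = 1*9 + 7, so a_3 = 1.
  9 = 1*7 + 2, so a_4 = 1.
  7 = 3*2 + 1, so a_5 = 3.
  2 = 2*1 + 0, so a_6 = 2.
so x = [1; 1, 5, 1, 1, 3, 2].
Convergents (p_i = a_i*p_{i-1} + p_{i-2}, q_i = a_i*q_{i-1} + q_{i-2} with p_{-2}=0, p_{-1}=1, q_{-2}=1, q_{-1}=0), until the denominator exceeds 61:
  i=0: a_0=1, p_0 = 1*1 + 0 = 1, q_0 = 1*0 + 1 = 1.
  i=1: a_1=1, p_1 = 1*1 + 1 = 2, q_1 = 1*1 + 0 = 1.
  i=2: a_2=5, p_2 = 5*2 + 1 = 11, q_2 = 5*1 + 1 = 6.
  i=3: a_3=1, p_3 = 1*11 + 2 = 13, q_3 = 1*6 + 1 = 7.
  i=4: a_4=1, p_4 = 1*13 + 11 = 24, q_4 = 1*7 + 6 = 13.
  i=5: a_5=3, p_5 = 3*24 + 13 = 85, q_5 = 3*13 + 7 = 46.
  i=6: a_6=2, p_6 = 2*85 + 24 = 194, q_6 = 2*46 + 13 = 105.
q_6 = 105 > 61, so the last convergent with denominator <= 61 is p_5/q_5 = 85/46.
The closest fraction with denominator <= 61 is either p_5/q_5 or the intermediate fraction (k*p_5 + p_4)/(k*q_5 + q_4) with the largest k >= 1 whose denominator stays <= 61; these approach x as k grows, and every other convergent or intermediate fraction in range is farther away.
Largest k: floor((61 - q_4)/q_5) = floor((61 - 13)/46) = 1.
That gives (1*85 + 24)/(1*46 + 13) = 109/59.
Compare the errors: |x - 85/46| = |194*46 - 85*105|/(105*46) = 1/4830, and |x - 109/59| = |194*59 - 109*105|/(105*59) = 1/6195.
Cross-multiplying, 1*4830 = 4830 < 6195 = 1*6195, so 1/6195 is smaller: the intermediate fraction 109/59 is closer to x than 85/46.

109/59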